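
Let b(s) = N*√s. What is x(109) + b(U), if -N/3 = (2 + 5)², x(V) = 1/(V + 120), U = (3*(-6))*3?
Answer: 1/229 - 441*I*√6 ≈ 0.0043668 - 1080.2*I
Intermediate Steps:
U = -54 (U = -18*3 = -54)
x(V) = 1/(120 + V)
N = -147 (N = -3*(2 + 5)² = -3*7² = -3*49 = -147)
b(s) = -147*√s
x(109) + b(U) = 1/(120 + 109) - 441*I*√6 = 1/229 - 441*I*√6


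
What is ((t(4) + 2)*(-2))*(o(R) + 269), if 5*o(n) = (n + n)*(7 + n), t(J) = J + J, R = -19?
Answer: -7204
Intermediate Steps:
t(J) = 2*J
o(n) = 2*n*(7 + n)/5 (o(n) = ((n + n)*(7 + n))/5 = ((2*n)*(7 + n))/5 = (2*n*(7 + n))/5 = 2*n*(7 + n)/5)
((t(4) + 2)*(-2))*(o(R) + 269) = ((2*4 + 2)*(-2))*((2/5)*(-19)*(7 - 19) + 269) = ((8 + 2)*(-2))*((2/5)*(-19)*(-12) + 269) = (10*(-2))*(456/5 + 269) = -20*1801/5 = -7204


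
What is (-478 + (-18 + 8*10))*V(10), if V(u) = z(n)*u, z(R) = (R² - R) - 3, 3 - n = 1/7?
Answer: -470080/49 ≈ -9593.5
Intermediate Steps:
n = 20/7 (n = 3 - 1/7 = 3 - 1*⅐ = 3 - ⅐ = 20/7 ≈ 2.8571)
z(R) = -3 + R² - R
V(u) = 113*u/49 (V(u) = (-3 + (20/7)² - 1*20/7)*u = (-3 + 400/49 - 20/7)*u = 113*u/49)
(-478 + (-18 + 8*10))*V(10) = (-478 + (-18 + 8*10))*((113/49)*10) = (-478 + (-18 + 80))*(1130/49) = (-478 + 62)*(1130/49) = -416*1130/49 = -470080/49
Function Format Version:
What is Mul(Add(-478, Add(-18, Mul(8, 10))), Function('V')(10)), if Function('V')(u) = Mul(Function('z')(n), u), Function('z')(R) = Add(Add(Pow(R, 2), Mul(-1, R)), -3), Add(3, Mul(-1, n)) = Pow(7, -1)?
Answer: Rational(-470080, 49) ≈ -9593.5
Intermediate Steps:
n = Rational(20, 7) (n = Add(3, Mul(-1, Pow(7, -1))) = Add(3, Mul(-1, Rational(1, 7))) = Add(3, Rational(-1, 7)) = Rational(20, 7) ≈ 2.8571)
Function('z')(R) = Add(-3, Pow(R, 2), Mul(-1, R))
Function('V')(u) = Mul(Rational(113, 49), u) (Function('V')(u) = Mul(Add(-3, Pow(Rational(20, 7), 2), Mul(-1, Rational(20, 7))), u) = Mul(Add(-3, Rational(400, 49), Rational(-20, 7)), u) = Mul(Rational(113, 49), u))
Mul(Add(-478, Add(-18, Mul(8, 10))), Function('V')(10)) = Mul(Add(-478, Add(-18, Mul(8, 10))), Mul(Rational(113, 49), 10)) = Mul(Add(-478, Add(-18, 80)), Rational(1130, 49)) = Mul(Add(-478, 62), Rational(1130, 49)) = Mul(-416, Rational(1130, 49)) = Rational(-470080, 49)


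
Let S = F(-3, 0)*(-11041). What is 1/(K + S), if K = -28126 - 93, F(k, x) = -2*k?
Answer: -1/94465 ≈ -1.0586e-5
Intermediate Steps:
K = -28219
S = -66246 (S = -2*(-3)*(-11041) = 6*(-11041) = -66246)
1/(K + S) = 1/(-28219 - 66246) = 1/(-94465) = -1/94465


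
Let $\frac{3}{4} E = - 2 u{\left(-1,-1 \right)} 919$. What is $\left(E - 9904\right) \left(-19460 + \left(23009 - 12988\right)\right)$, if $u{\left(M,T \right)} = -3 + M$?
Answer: $\frac{2869456}{3} \approx 9.5649 \cdot 10^{5}$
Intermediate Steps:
$E = \frac{29408}{3}$ ($E = \frac{4 - 2 \left(-3 - 1\right) 919}{3} = \frac{4 \left(-2\right) \left(-4\right) 919}{3} = \frac{4 \cdot 8 \cdot 919}{3} = \frac{4}{3} \cdot 7352 = \frac{29408}{3} \approx 9802.7$)
$\left(E - 9904\right) \left(-19460 + \left(23009 - 12988\right)\right) = \left(\frac{29408}{3} - 9904\right) \left(-19460 + \left(23009 - 12988\right)\right) = - \frac{304 \left(-19460 + \left(23009 - 12988\right)\right)}{3} = - \frac{304 \left(-19460 + 10021\right)}{3} = \left(- \frac{304}{3}\right) \left(-9439\right) = \frac{2869456}{3}$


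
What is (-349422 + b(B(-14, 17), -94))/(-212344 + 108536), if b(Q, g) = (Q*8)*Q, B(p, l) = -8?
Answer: 174455/51904 ≈ 3.3611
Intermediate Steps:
b(Q, g) = 8*Q² (b(Q, g) = (8*Q)*Q = 8*Q²)
(-349422 + b(B(-14, 17), -94))/(-212344 + 108536) = (-349422 + 8*(-8)²)/(-212344 + 108536) = (-349422 + 8*64)/(-103808) = (-349422 + 512)*(-1/103808) = -348910*(-1/103808) = 174455/51904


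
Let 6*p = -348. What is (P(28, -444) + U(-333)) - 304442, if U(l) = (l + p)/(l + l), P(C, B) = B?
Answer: -203053685/666 ≈ -3.0489e+5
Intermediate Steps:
p = -58 (p = (⅙)*(-348) = -58)
U(l) = (-58 + l)/(2*l) (U(l) = (l - 58)/(l + l) = (-58 + l)/((2*l)) = (-58 + l)*(1/(2*l)) = (-58 + l)/(2*l))
(P(28, -444) + U(-333)) - 304442 = (-444 + (½)*(-58 - 333)/(-333)) - 304442 = (-444 + (½)*(-1/333)*(-391)) - 304442 = (-444 + 391/666) - 304442 = -295313/666 - 304442 = -203053685/666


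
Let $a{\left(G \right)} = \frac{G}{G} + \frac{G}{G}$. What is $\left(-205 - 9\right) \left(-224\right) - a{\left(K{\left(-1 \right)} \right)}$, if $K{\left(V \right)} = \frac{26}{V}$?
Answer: $47934$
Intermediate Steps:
$a{\left(G \right)} = 2$ ($a{\left(G \right)} = 1 + 1 = 2$)
$\left(-205 - 9\right) \left(-224\right) - a{\left(K{\left(-1 \right)} \right)} = \left(-205 - 9\right) \left(-224\right) - 2 = \left(-214\right) \left(-224\right) - 2 = 47936 - 2 = 47934$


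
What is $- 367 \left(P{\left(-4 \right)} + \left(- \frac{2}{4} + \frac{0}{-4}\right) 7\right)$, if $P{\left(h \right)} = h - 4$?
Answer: $\frac{8441}{2} \approx 4220.5$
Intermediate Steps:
$P{\left(h \right)} = -4 + h$ ($P{\left(h \right)} = h - 4 = -4 + h$)
$- 367 \left(P{\left(-4 \right)} + \left(- \frac{2}{4} + \frac{0}{-4}\right) 7\right) = - 367 \left(\left(-4 - 4\right) + \left(- \frac{2}{4} + \frac{0}{-4}\right) 7\right) = - 367 \left(-8 + \left(\left(-2\right) \frac{1}{4} + 0 \left(- \frac{1}{4}\right)\right) 7\right) = - 367 \left(-8 + \left(- \frac{1}{2} + 0\right) 7\right) = - 367 \left(-8 - \frac{7}{2}\right) = \left(-367\right) \left(- \frac{23}{2}\right) = \frac{8441}{2}$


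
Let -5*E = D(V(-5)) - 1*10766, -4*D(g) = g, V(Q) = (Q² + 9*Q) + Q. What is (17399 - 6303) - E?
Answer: 178881/20 ≈ 8944.0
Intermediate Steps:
V(Q) = Q² + 10*Q
D(g) = -g/4
E = 43039/20 (E = -(-(-5)*(10 - 5)/4 - 1*10766)/5 = -(-(-5)*5/4 - 10766)/5 = -(-¼*(-25) - 10766)/5 = -(25/4 - 10766)/5 = -⅕*(-43039/4) = 43039/20 ≈ 2151.9)
(17399 - 6303) - E = (17399 - 6303) - 1*43039/20 = 11096 - 43039/20 = 178881/20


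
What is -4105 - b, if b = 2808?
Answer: -6913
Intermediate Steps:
-4105 - b = -4105 - 1*2808 = -4105 - 2808 = -6913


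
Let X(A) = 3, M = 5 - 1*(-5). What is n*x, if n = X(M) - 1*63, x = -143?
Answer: 8580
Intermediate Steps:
M = 10 (M = 5 + 5 = 10)
n = -60 (n = 3 - 1*63 = 3 - 63 = -60)
n*x = -60*(-143) = 8580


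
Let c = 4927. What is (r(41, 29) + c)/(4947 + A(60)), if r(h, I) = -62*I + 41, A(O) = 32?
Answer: 3170/4979 ≈ 0.63667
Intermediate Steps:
r(h, I) = 41 - 62*I
(r(41, 29) + c)/(4947 + A(60)) = ((41 - 62*29) + 4927)/(4947 + 32) = ((41 - 1798) + 4927)/4979 = (-1757 + 4927)*(1/4979) = 3170*(1/4979) = 3170/4979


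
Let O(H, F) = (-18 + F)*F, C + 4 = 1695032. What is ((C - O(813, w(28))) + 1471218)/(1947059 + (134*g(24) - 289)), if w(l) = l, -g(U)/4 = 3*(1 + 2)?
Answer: 1582983/970973 ≈ 1.6303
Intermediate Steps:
C = 1695028 (C = -4 + 1695032 = 1695028)
g(U) = -36 (g(U) = -12*(1 + 2) = -12*3 = -4*9 = -36)
O(H, F) = F*(-18 + F)
((C - O(813, w(28))) + 1471218)/(1947059 + (134*g(24) - 289)) = ((1695028 - 28*(-18 + 28)) + 1471218)/(1947059 + (134*(-36) - 289)) = ((1695028 - 28*10) + 1471218)/(1947059 + (-4824 - 289)) = ((1695028 - 1*280) + 1471218)/(1947059 - 5113) = ((1695028 - 280) + 1471218)/1941946 = (1694748 + 1471218)*(1/1941946) = 3165966*(1/1941946) = 1582983/970973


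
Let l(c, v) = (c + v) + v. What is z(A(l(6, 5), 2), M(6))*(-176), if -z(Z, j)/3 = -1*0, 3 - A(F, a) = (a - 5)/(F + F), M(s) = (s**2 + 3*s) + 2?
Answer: 0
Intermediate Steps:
l(c, v) = c + 2*v
M(s) = 2 + s**2 + 3*s
A(F, a) = 3 - (-5 + a)/(2*F) (A(F, a) = 3 - (a - 5)/(F + F) = 3 - (-5 + a)/(2*F))
z(Z, j) = 0 (z(Z, j) = -(-3)*0 = -3*0 = 0)
z(A(l(6, 5), 2), M(6))*(-176) = 0*(-176) = 0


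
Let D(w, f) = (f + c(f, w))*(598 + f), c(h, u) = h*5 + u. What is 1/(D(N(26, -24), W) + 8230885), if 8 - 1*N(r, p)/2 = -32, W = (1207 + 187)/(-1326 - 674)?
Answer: 500000/4138085659427 ≈ 1.2083e-7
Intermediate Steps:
W = -697/1000 (W = 1394/(-2000) = 1394*(-1/2000) = -697/1000 ≈ -0.69700)
c(h, u) = u + 5*h (c(h, u) = 5*h + u = u + 5*h)
N(r, p) = 80 (N(r, p) = 16 - 2*(-32) = 16 + 64 = 80)
D(w, f) = (598 + f)*(w + 6*f) (D(w, f) = (f + (w + 5*f))*(598 + f) = (w + 6*f)*(598 + f) = (598 + f)*(w + 6*f))
1/(D(N(26, -24), W) + 8230885) = 1/((6*(-697/1000)² + 598*80 + 3588*(-697/1000) - 697/1000*80) + 8230885) = 1/((6*(485809/1000000) + 47840 - 625209/250 - 1394/25) + 8230885) = 1/((1457427/500000 + 47840 - 625209/250 - 1394/25) + 8230885) = 1/(22643159427/500000 + 8230885) = 1/(4138085659427/500000) = 500000/4138085659427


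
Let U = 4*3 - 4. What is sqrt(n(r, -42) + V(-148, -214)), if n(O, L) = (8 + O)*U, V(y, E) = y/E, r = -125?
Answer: I*sqrt(10708346)/107 ≈ 30.583*I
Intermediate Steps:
U = 8 (U = 12 - 4 = 8)
n(O, L) = 64 + 8*O (n(O, L) = (8 + O)*8 = 64 + 8*O)
sqrt(n(r, -42) + V(-148, -214)) = sqrt((64 + 8*(-125)) - 148/(-214)) = sqrt((64 - 1000) - 148*(-1/214)) = sqrt(-936 + 74/107) = sqrt(-100078/107) = I*sqrt(10708346)/107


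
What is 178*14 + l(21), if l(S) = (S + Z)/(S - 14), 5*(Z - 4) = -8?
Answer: 87337/35 ≈ 2495.3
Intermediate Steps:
Z = 12/5 (Z = 4 + (⅕)*(-8) = 4 - 8/5 = 12/5 ≈ 2.4000)
l(S) = (12/5 + S)/(-14 + S) (l(S) = (S + 12/5)/(S - 14) = (12/5 + S)/(-14 + S))
178*14 + l(21) = 178*14 + (12/5 + 21)/(-14 + 21) = 2492 + (117/5)/7 = 2492 + (⅐)*(117/5) = 2492 + 117/35 = 87337/35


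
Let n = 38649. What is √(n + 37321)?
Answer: √75970 ≈ 275.63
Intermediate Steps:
√(n + 37321) = √(38649 + 37321) = √75970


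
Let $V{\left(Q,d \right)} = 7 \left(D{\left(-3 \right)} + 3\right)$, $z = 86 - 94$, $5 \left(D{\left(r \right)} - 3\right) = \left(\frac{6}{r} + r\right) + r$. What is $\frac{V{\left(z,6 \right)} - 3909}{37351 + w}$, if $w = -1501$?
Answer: $- \frac{19391}{179250} \approx -0.10818$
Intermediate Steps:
$D{\left(r \right)} = 3 + \frac{2 r}{5} + \frac{6}{5 r}$ ($D{\left(r \right)} = 3 + \frac{\left(\frac{6}{r} + r\right) + r}{5} = 3 + \frac{\left(r + \frac{6}{r}\right) + r}{5} = 3 + \frac{2 r + \frac{6}{r}}{5} = 3 + \left(\frac{2 r}{5} + \frac{6}{5 r}\right) = 3 + \frac{2 r}{5} + \frac{6}{5 r}$)
$z = -8$ ($z = 86 - 94 = -8$)
$V{\left(Q,d \right)} = \frac{154}{5}$ ($V{\left(Q,d \right)} = 7 \left(\frac{6 - 3 \left(15 + 2 \left(-3\right)\right)}{5 \left(-3\right)} + 3\right) = 7 \left(\frac{1}{5} \left(- \frac{1}{3}\right) \left(6 - 3 \left(15 - 6\right)\right) + 3\right) = 7 \left(\frac{1}{5} \left(- \frac{1}{3}\right) \left(6 - 27\right) + 3\right) = 7 \left(\frac{1}{5} \left(- \frac{1}{3}\right) \left(-21\right) + 3\right) = 7 \left(\frac{7}{5} + 3\right) = 7 \cdot \frac{22}{5} = \frac{154}{5}$)
$\frac{V{\left(z,6 \right)} - 3909}{37351 + w} = \frac{\frac{154}{5} - 3909}{37351 - 1501} = - \frac{19391}{5 \cdot 35850} = \left(- \frac{19391}{5}\right) \frac{1}{35850} = - \frac{19391}{179250}$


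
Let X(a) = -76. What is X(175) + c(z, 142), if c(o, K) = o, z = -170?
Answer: -246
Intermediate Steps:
X(175) + c(z, 142) = -76 - 170 = -246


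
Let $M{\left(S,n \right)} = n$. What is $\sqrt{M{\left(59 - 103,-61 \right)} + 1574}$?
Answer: $\sqrt{1513} \approx 38.897$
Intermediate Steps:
$\sqrt{M{\left(59 - 103,-61 \right)} + 1574} = \sqrt{-61 + 1574} = \sqrt{1513}$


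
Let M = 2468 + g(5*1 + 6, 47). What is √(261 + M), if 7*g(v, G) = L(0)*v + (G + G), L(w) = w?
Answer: 9*√1659/7 ≈ 52.368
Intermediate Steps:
g(v, G) = 2*G/7 (g(v, G) = (0*v + (G + G))/7 = (0 + 2*G)/7 = (2*G)/7 = 2*G/7)
M = 17370/7 (M = 2468 + (2/7)*47 = 2468 + 94/7 = 17370/7 ≈ 2481.4)
√(261 + M) = √(261 + 17370/7) = √(19197/7) = 9*√1659/7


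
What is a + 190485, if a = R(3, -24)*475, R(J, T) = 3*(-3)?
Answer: 186210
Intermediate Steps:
R(J, T) = -9
a = -4275 (a = -9*475 = -4275)
a + 190485 = -4275 + 190485 = 186210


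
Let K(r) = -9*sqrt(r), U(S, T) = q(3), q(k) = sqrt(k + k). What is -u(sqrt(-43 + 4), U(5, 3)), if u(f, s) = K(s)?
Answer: 9*6**(1/4) ≈ 14.086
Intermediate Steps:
q(k) = sqrt(2)*sqrt(k) (q(k) = sqrt(2*k) = sqrt(2)*sqrt(k))
U(S, T) = sqrt(6) (U(S, T) = sqrt(2)*sqrt(3) = sqrt(6))
u(f, s) = -9*sqrt(s)
-u(sqrt(-43 + 4), U(5, 3)) = -(-9)*sqrt(sqrt(6)) = -(-9)*6**(1/4) = 9*6**(1/4)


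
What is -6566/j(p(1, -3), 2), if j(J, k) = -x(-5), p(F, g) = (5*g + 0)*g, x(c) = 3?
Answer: 6566/3 ≈ 2188.7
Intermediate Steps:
p(F, g) = 5*g² (p(F, g) = (5*g)*g = 5*g²)
j(J, k) = -3 (j(J, k) = -1*3 = -3)
-6566/j(p(1, -3), 2) = -6566/(-3) = -6566*(-⅓) = 6566/3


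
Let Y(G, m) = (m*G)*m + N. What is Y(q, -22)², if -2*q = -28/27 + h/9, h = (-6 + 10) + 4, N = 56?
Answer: 6150400/729 ≈ 8436.8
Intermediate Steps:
h = 8 (h = 4 + 4 = 8)
q = 2/27 (q = -(-28/27 + 8/9)/2 = -½*(-4/27) = 2/27 ≈ 0.074074)
Y(G, m) = 56 + G*m² (Y(G, m) = (m*G)*m + 56 = (G*m)*m + 56 = G*m² + 56 = 56 + G*m²)
Y(q, -22)² = (56 + (2/27)*(-22)²)² = (56 + (2/27)*484)² = (56 + 968/27)² = (2480/27)² = 6150400/729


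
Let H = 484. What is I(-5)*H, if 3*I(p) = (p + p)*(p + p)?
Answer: 48400/3 ≈ 16133.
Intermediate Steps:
I(p) = 4*p**2/3 (I(p) = ((p + p)*(p + p))/3 = ((2*p)*(2*p))/3 = (4*p**2)/3 = 4*p**2/3)
I(-5)*H = ((4/3)*(-5)**2)*484 = ((4/3)*25)*484 = (100/3)*484 = 48400/3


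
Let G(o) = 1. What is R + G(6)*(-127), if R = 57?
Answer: -70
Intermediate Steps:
R + G(6)*(-127) = 57 + 1*(-127) = 57 - 127 = -70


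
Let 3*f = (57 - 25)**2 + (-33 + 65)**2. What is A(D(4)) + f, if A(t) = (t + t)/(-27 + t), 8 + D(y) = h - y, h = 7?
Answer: 32783/48 ≈ 682.98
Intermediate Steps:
D(y) = -1 - y (D(y) = -8 + (7 - y) = -1 - y)
A(t) = 2*t/(-27 + t) (A(t) = (2*t)/(-27 + t) = 2*t/(-27 + t))
f = 2048/3 (f = ((57 - 25)**2 + (-33 + 65)**2)/3 = (32**2 + 32**2)/3 = (1024 + 1024)/3 = (1/3)*2048 = 2048/3 ≈ 682.67)
A(D(4)) + f = 2*(-1 - 1*4)/(-27 + (-1 - 1*4)) + 2048/3 = 2*(-1 - 4)/(-27 + (-1 - 4)) + 2048/3 = 2*(-5)/(-27 - 5) + 2048/3 = 2*(-5)/(-32) + 2048/3 = 2*(-5)*(-1/32) + 2048/3 = 5/16 + 2048/3 = 32783/48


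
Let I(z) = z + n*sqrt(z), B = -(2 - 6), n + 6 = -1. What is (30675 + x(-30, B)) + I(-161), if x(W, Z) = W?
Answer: 30484 - 7*I*sqrt(161) ≈ 30484.0 - 88.82*I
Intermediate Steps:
n = -7 (n = -6 - 1 = -7)
B = 4 (B = -1*(-4) = 4)
I(z) = z - 7*sqrt(z)
(30675 + x(-30, B)) + I(-161) = (30675 - 30) + (-161 - 7*I*sqrt(161)) = 30645 + (-161 - 7*I*sqrt(161)) = 30484 - 7*I*sqrt(161)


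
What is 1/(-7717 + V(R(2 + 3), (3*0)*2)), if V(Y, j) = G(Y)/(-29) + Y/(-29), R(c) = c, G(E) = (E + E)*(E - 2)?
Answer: -29/223828 ≈ -0.00012956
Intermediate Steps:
G(E) = 2*E*(-2 + E) (G(E) = (2*E)*(-2 + E) = 2*E*(-2 + E))
V(Y, j) = -Y/29 - 2*Y*(-2 + Y)/29 (V(Y, j) = (2*Y*(-2 + Y))/(-29) + Y/(-29) = (2*Y*(-2 + Y))*(-1/29) + Y*(-1/29) = -2*Y*(-2 + Y)/29 - Y/29 = -Y/29 - 2*Y*(-2 + Y)/29)
1/(-7717 + V(R(2 + 3), (3*0)*2)) = 1/(-7717 + (2 + 3)*(3 - 2*(2 + 3))/29) = 1/(-7717 + (1/29)*5*(3 - 2*5)) = 1/(-7717 + (1/29)*5*(3 - 10)) = 1/(-7717 + (1/29)*5*(-7)) = 1/(-7717 - 35/29) = 1/(-223828/29) = -29/223828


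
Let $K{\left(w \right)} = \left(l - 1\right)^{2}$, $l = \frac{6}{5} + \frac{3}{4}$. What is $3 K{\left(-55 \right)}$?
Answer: $\frac{1083}{400} \approx 2.7075$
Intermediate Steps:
$l = \frac{39}{20}$ ($l = 6 \cdot \frac{1}{5} + 3 \cdot \frac{1}{4} = \frac{6}{5} + \frac{3}{4} = \frac{39}{20} \approx 1.95$)
$K{\left(w \right)} = \frac{361}{400}$ ($K{\left(w \right)} = \left(\frac{39}{20} - 1\right)^{2} = \left(\frac{19}{20}\right)^{2} = \frac{361}{400}$)
$3 K{\left(-55 \right)} = 3 \cdot \frac{361}{400} = \frac{1083}{400}$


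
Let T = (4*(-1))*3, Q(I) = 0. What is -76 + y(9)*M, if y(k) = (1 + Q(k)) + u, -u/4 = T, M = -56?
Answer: -2820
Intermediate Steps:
T = -12 (T = -4*3 = -12)
u = 48 (u = -4*(-12) = 48)
y(k) = 49 (y(k) = (1 + 0) + 48 = 1 + 48 = 49)
-76 + y(9)*M = -76 + 49*(-56) = -76 - 2744 = -2820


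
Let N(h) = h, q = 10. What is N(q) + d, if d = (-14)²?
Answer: 206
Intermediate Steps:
d = 196
N(q) + d = 10 + 196 = 206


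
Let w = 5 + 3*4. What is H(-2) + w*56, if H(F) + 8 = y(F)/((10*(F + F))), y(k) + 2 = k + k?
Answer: 18883/20 ≈ 944.15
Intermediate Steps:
w = 17 (w = 5 + 12 = 17)
y(k) = -2 + 2*k (y(k) = -2 + (k + k) = -2 + 2*k)
H(F) = -8 + (-2 + 2*F)/(20*F) (H(F) = -8 + (-2 + 2*F)/((10*(F + F))) = -8 + (-2 + 2*F)/((10*(2*F))) = -8 + (-2 + 2*F)/((20*F)) = -8 + (-2 + 2*F)*(1/(20*F)) = -8 + (-2 + 2*F)/(20*F))
H(-2) + w*56 = (1/10)*(-1 - 79*(-2))/(-2) + 17*56 = (1/10)*(-1/2)*(-1 + 158) + 952 = (1/10)*(-1/2)*157 + 952 = -157/20 + 952 = 18883/20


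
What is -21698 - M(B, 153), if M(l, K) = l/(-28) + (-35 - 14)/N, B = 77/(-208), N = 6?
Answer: -54137857/2496 ≈ -21690.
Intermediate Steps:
B = -77/208 (B = 77*(-1/208) = -77/208 ≈ -0.37019)
M(l, K) = -49/6 - l/28 (M(l, K) = l/(-28) + (-35 - 14)/6 = l*(-1/28) - 49*⅙ = -l/28 - 49/6 = -49/6 - l/28)
-21698 - M(B, 153) = -21698 - (-49/6 - 1/28*(-77/208)) = -21698 - (-49/6 + 11/832) = -21698 - 1*(-20351/2496) = -21698 + 20351/2496 = -54137857/2496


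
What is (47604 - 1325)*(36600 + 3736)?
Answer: 1866709744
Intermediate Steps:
(47604 - 1325)*(36600 + 3736) = 46279*40336 = 1866709744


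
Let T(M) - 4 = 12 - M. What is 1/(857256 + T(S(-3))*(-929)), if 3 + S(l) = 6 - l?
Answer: 1/847966 ≈ 1.1793e-6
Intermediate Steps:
S(l) = 3 - l (S(l) = -3 + (6 - l) = 3 - l)
T(M) = 16 - M (T(M) = 4 + (12 - M) = 16 - M)
1/(857256 + T(S(-3))*(-929)) = 1/(857256 + (16 - (3 - 1*(-3)))*(-929)) = 1/(857256 + (16 - (3 + 3))*(-929)) = 1/(857256 + (16 - 1*6)*(-929)) = 1/(857256 + (16 - 6)*(-929)) = 1/(857256 + 10*(-929)) = 1/(857256 - 9290) = 1/847966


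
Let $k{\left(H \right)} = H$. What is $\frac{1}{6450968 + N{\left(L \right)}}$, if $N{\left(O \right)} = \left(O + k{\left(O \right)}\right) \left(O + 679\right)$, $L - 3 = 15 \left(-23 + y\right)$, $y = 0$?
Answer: $\frac{1}{6220460} \approx 1.6076 \cdot 10^{-7}$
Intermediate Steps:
$L = -342$ ($L = 3 + 15 \left(-23 + 0\right) = 3 + 15 \left(-23\right) = 3 - 345 = -342$)
$N{\left(O \right)} = 2 O \left(679 + O\right)$ ($N{\left(O \right)} = \left(O + O\right) \left(O + 679\right) = 2 O \left(679 + O\right)$)
$\frac{1}{6450968 + N{\left(L \right)}} = \frac{1}{6450968 + 2 \left(-342\right) \left(679 - 342\right)} = \frac{1}{6450968 + 2 \left(-342\right) 337} = \frac{1}{6450968 - 230508} = \frac{1}{6220460}$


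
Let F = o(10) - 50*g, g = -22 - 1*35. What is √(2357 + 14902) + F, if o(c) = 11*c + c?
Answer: 2970 + √17259 ≈ 3101.4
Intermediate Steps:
o(c) = 12*c
g = -57 (g = -22 - 35 = -57)
F = 2970 (F = 12*10 - 50*(-57) = 120 + 2850 = 2970)
√(2357 + 14902) + F = √(2357 + 14902) + 2970 = √17259 + 2970 = 2970 + √17259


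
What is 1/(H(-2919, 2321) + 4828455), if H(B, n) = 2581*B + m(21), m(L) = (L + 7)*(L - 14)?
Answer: -1/2705288 ≈ -3.6965e-7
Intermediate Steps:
m(L) = (-14 + L)*(7 + L) (m(L) = (7 + L)*(-14 + L) = (-14 + L)*(7 + L))
H(B, n) = 196 + 2581*B (H(B, n) = 2581*B + (-98 + 21² - 7*21) = 2581*B + (-98 + 441 - 147) = 2581*B + 196 = 196 + 2581*B)
1/(H(-2919, 2321) + 4828455) = 1/((196 + 2581*(-2919)) + 4828455) = 1/((196 - 7533939) + 4828455) = 1/(-7533743 + 4828455) = 1/(-2705288) = -1/2705288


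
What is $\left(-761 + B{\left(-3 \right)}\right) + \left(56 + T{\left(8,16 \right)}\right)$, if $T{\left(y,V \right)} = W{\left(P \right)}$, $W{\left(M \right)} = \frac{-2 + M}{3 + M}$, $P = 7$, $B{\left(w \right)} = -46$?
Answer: $- \frac{1501}{2} \approx -750.5$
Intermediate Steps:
$W{\left(M \right)} = \frac{-2 + M}{3 + M}$
$T{\left(y,V \right)} = \frac{1}{2}$ ($T{\left(y,V \right)} = \frac{-2 + 7}{3 + 7} = \frac{1}{10} \cdot 5 = \frac{1}{2}$)
$\left(-761 + B{\left(-3 \right)}\right) + \left(56 + T{\left(8,16 \right)}\right) = \left(-761 - 46\right) + \left(56 + \frac{1}{2}\right) = -807 + \frac{113}{2} = - \frac{1501}{2}$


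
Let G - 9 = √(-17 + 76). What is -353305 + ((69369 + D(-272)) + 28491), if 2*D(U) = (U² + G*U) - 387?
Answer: -439741/2 - 136*√59 ≈ -2.2092e+5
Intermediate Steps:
G = 9 + √59 (G = 9 + √(-17 + 76) = 9 + √59 ≈ 16.681)
D(U) = -387/2 + U²/2 + U*(9 + √59)/2 (D(U) = ((U² + (9 + √59)*U) - 387)/2 = ((U² + U*(9 + √59)) - 387)/2 = (-387 + U² + U*(9 + √59))/2 = -387/2 + U²/2 + U*(9 + √59)/2)
-353305 + ((69369 + D(-272)) + 28491) = -353305 + ((69369 + (-387/2 + (½)*(-272)² + (½)*(-272)*(9 + √59))) + 28491) = -353305 + ((69369 + (-387/2 + (½)*73984 + (-1224 - 136*√59))) + 28491) = -353305 + ((69369 + (-387/2 + 36992 + (-1224 - 136*√59))) + 28491) = -353305 + ((69369 + (71149/2 - 136*√59)) + 28491) = -353305 + ((209887/2 - 136*√59) + 28491) = -353305 + (266869/2 - 136*√59) = -439741/2 - 136*√59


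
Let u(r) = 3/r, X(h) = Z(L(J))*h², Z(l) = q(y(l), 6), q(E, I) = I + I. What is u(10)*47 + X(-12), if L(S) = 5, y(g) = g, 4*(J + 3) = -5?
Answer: 17421/10 ≈ 1742.1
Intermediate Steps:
J = -17/4 (J = -3 + (¼)*(-5) = -3 - 5/4 = -17/4 ≈ -4.2500)
q(E, I) = 2*I
Z(l) = 12 (Z(l) = 2*6 = 12)
X(h) = 12*h²
u(10)*47 + X(-12) = (3/10)*47 + 12*(-12)² = (3*(⅒))*47 + 12*144 = (3/10)*47 + 1728 = 141/10 + 1728 = 17421/10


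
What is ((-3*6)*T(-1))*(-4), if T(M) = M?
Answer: -72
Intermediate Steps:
((-3*6)*T(-1))*(-4) = (-3*6*(-1))*(-4) = -18*(-1)*(-4) = 18*(-4) = -72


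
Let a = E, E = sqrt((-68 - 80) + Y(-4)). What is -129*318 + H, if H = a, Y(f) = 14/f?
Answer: -41022 + I*sqrt(606)/2 ≈ -41022.0 + 12.309*I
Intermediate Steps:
E = I*sqrt(606)/2 (E = sqrt((-68 - 80) + 14/(-4)) = sqrt(-148 + 14*(-1/4)) = sqrt(-148 - 7/2) = sqrt(-303/2) = I*sqrt(606)/2 ≈ 12.309*I)
a = I*sqrt(606)/2 ≈ 12.309*I
H = I*sqrt(606)/2 ≈ 12.309*I
-129*318 + H = -129*318 + I*sqrt(606)/2 = -41022 + I*sqrt(606)/2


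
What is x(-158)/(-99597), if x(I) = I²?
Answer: -24964/99597 ≈ -0.25065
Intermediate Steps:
x(-158)/(-99597) = (-158)²/(-99597) = 24964*(-1/99597) = -24964/99597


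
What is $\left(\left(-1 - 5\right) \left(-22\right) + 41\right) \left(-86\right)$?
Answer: $-14878$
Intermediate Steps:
$\left(\left(-1 - 5\right) \left(-22\right) + 41\right) \left(-86\right) = \left(\left(-6\right) \left(-22\right) + 41\right) \left(-86\right) = \left(132 + 41\right) \left(-86\right) = 173 \left(-86\right) = -14878$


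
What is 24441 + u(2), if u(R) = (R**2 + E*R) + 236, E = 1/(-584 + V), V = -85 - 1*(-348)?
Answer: 7922599/321 ≈ 24681.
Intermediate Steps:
V = 263 (V = -85 + 348 = 263)
E = -1/321 (E = 1/(-584 + 263) = 1/(-321) = -1/321 ≈ -0.0031153)
u(R) = 236 + R**2 - R/321 (u(R) = (R**2 - R/321) + 236 = 236 + R**2 - R/321)
24441 + u(2) = 24441 + (236 + 2**2 - 1/321*2) = 24441 + (236 + 4 - 2/321) = 24441 + 77038/321 = 7922599/321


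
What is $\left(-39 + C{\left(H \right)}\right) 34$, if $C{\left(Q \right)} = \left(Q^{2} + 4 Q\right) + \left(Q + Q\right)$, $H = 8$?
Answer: $2482$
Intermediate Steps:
$C{\left(Q \right)} = Q^{2} + 6 Q$ ($C{\left(Q \right)} = \left(Q^{2} + 4 Q\right) + 2 Q = Q^{2} + 6 Q$)
$\left(-39 + C{\left(H \right)}\right) 34 = \left(-39 + 8 \left(6 + 8\right)\right) 34 = \left(-39 + 8 \cdot 14\right) 34 = \left(-39 + 112\right) 34 = 73 \cdot 34 = 2482$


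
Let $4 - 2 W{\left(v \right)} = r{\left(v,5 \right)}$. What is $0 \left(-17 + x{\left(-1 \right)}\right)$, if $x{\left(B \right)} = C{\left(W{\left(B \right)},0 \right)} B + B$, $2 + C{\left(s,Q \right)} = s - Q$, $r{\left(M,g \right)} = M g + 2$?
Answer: $0$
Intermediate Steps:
$r{\left(M,g \right)} = 2 + M g$
$W{\left(v \right)} = 1 - \frac{5 v}{2}$ ($W{\left(v \right)} = 2 - \frac{2 + v 5}{2} = 2 - \frac{2 + 5 v}{2} = 2 - \left(1 + \frac{5 v}{2}\right) = 1 - \frac{5 v}{2}$)
$C{\left(s,Q \right)} = -2 + s - Q$ ($C{\left(s,Q \right)} = -2 - \left(Q - s\right) = -2 + s - Q$)
$x{\left(B \right)} = B + B \left(-1 - \frac{5 B}{2}\right)$ ($x{\left(B \right)} = \left(-2 - \left(-1 + \frac{5 B}{2}\right) - 0\right) B + B = \left(-2 - \left(-1 + \frac{5 B}{2}\right) + 0\right) B + B = \left(-1 - \frac{5 B}{2}\right) B + B = B \left(-1 - \frac{5 B}{2}\right) + B = B + B \left(-1 - \frac{5 B}{2}\right)$)
$0 \left(-17 + x{\left(-1 \right)}\right) = 0 \left(-17 - \frac{5 \left(-1\right)^{2}}{2}\right) = 0 \left(-17 - \frac{5}{2}\right) = 0 \left(- \frac{39}{2}\right) = 0$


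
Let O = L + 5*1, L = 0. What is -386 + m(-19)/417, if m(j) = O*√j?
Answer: -386 + 5*I*√19/417 ≈ -386.0 + 0.052265*I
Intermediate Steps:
O = 5 (O = 0 + 5*1 = 0 + 5 = 5)
m(j) = 5*√j
-386 + m(-19)/417 = -386 + (5*√(-19))/417 = -386 + (5*(I*√19))*(1/417) = -386 + (5*I*√19)*(1/417) = -386 + 5*I*√19/417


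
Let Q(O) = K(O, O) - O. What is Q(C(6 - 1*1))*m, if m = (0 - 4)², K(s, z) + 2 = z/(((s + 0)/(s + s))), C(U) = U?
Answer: 48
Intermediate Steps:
K(s, z) = -2 + 2*z (K(s, z) = -2 + z/(((s + 0)/(s + s))) = -2 + z/((s/((2*s)))) = -2 + z/((s*(1/(2*s)))) = -2 + z/(½) = -2 + z*2 = -2 + 2*z)
Q(O) = -2 + O (Q(O) = (-2 + 2*O) - O = -2 + O)
m = 16 (m = (-4)² = 16)
Q(C(6 - 1*1))*m = (-2 + (6 - 1*1))*16 = (-2 + (6 - 1))*16 = (-2 + 5)*16 = 3*16 = 48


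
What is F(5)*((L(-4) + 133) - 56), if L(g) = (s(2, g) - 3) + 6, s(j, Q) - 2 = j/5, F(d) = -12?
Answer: -4944/5 ≈ -988.80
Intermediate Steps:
s(j, Q) = 2 + j/5
L(g) = 27/5 (L(g) = ((2 + (⅕)*2) - 3) + 6 = ((2 + ⅖) - 3) + 6 = (12/5 - 3) + 6 = -⅗ + 6 = 27/5)
F(5)*((L(-4) + 133) - 56) = -12*((27/5 + 133) - 56) = -12*(692/5 - 56) = -12*412/5 = -4944/5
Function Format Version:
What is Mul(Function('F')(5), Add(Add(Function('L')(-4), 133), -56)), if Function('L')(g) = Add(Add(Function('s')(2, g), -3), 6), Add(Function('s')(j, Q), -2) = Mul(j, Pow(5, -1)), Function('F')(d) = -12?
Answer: Rational(-4944, 5) ≈ -988.80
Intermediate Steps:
Function('s')(j, Q) = Add(2, Mul(Rational(1, 5), j)) (Function('s')(j, Q) = Add(2, Mul(j, Pow(5, -1))) = Add(2, Mul(j, Rational(1, 5))) = Add(2, Mul(Rational(1, 5), j)))
Function('L')(g) = Rational(27, 5) (Function('L')(g) = Add(Add(Add(2, Mul(Rational(1, 5), 2)), -3), 6) = Add(Add(Add(2, Rational(2, 5)), -3), 6) = Add(Add(Rational(12, 5), -3), 6) = Add(Rational(-3, 5), 6) = Rational(27, 5))
Mul(Function('F')(5), Add(Add(Function('L')(-4), 133), -56)) = Mul(-12, Add(Add(Rational(27, 5), 133), -56)) = Mul(-12, Add(Rational(692, 5), -56)) = Mul(-12, Rational(412, 5)) = Rational(-4944, 5)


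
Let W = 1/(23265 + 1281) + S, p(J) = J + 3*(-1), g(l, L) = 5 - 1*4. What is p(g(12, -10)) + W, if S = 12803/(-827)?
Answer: -354860695/20299542 ≈ -17.481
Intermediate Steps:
g(l, L) = 1 (g(l, L) = 5 - 4 = 1)
S = -12803/827 (S = 12803*(-1/827) = -12803/827 ≈ -15.481)
p(J) = -3 + J (p(J) = J - 3 = -3 + J)
W = -314261611/20299542 (W = 1/(23265 + 1281) - 12803/827 = 1/24546 - 12803/827 = -314261611/20299542 ≈ -15.481)
p(g(12, -10)) + W = (-3 + 1) - 314261611/20299542 = -2 - 314261611/20299542 = -354860695/20299542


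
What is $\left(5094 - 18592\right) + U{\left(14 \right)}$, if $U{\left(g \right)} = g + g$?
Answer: $-13470$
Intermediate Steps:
$U{\left(g \right)} = 2 g$
$\left(5094 - 18592\right) + U{\left(14 \right)} = \left(5094 - 18592\right) + 2 \cdot 14 = -13498 + 28 = -13470$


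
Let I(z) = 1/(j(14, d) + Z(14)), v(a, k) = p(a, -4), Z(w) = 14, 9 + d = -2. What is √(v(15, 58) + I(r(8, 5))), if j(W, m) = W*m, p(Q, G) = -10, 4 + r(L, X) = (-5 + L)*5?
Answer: I*√49035/70 ≈ 3.1634*I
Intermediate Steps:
d = -11 (d = -9 - 2 = -11)
r(L, X) = -29 + 5*L (r(L, X) = -4 + (-5 + L)*5 = -4 + (-25 + 5*L) = -29 + 5*L)
v(a, k) = -10
I(z) = -1/140 (I(z) = 1/(14*(-11) + 14) = 1/(-154 + 14) = 1/(-140) = -1/140)
√(v(15, 58) + I(r(8, 5))) = √(-10 - 1/140) = √(-1401/140) = I*√49035/70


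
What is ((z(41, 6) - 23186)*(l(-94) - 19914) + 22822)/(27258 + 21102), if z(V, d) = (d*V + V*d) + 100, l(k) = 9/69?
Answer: 1293625774/139035 ≈ 9304.3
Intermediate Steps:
l(k) = 3/23 (l(k) = 9*(1/69) = 3/23)
z(V, d) = 100 + 2*V*d (z(V, d) = (V*d + V*d) + 100 = 2*V*d + 100 = 100 + 2*V*d)
((z(41, 6) - 23186)*(l(-94) - 19914) + 22822)/(27258 + 21102) = (((100 + 2*41*6) - 23186)*(3/23 - 19914) + 22822)/(27258 + 21102) = (((100 + 492) - 23186)*(-458019/23) + 22822)/48360 = ((592 - 23186)*(-458019/23) + 22822)*(1/48360) = (-22594*(-458019/23) + 22822)*(1/48360) = (10348481286/23 + 22822)*(1/48360) = (10349006192/23)*(1/48360) = 1293625774/139035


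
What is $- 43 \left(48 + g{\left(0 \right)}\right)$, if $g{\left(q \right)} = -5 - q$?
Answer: $-1849$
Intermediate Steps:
$- 43 \left(48 + g{\left(0 \right)}\right) = - 43 \left(48 - 5\right) = \left(-43\right) 43 = -1849$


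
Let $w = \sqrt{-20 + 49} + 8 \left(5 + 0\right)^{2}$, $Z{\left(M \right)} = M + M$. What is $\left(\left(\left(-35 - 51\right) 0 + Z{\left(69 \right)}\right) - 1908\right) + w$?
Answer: $-1570 + \sqrt{29} \approx -1564.6$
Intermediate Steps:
$Z{\left(M \right)} = 2 M$
$w = 200 + \sqrt{29}$ ($w = \sqrt{29} + 8 \cdot 5^{2} = \sqrt{29} + 8 \cdot 25 = \sqrt{29} + 200 = 200 + \sqrt{29} \approx 205.39$)
$\left(\left(\left(-35 - 51\right) 0 + Z{\left(69 \right)}\right) - 1908\right) + w = \left(\left(\left(-35 - 51\right) 0 + 2 \cdot 69\right) - 1908\right) + \left(200 + \sqrt{29}\right) = \left(\left(\left(-86\right) 0 + 138\right) - 1908\right) + \left(200 + \sqrt{29}\right) = \left(\left(0 + 138\right) - 1908\right) + \left(200 + \sqrt{29}\right) = \left(138 - 1908\right) + \left(200 + \sqrt{29}\right) = -1770 + \left(200 + \sqrt{29}\right) = -1570 + \sqrt{29}$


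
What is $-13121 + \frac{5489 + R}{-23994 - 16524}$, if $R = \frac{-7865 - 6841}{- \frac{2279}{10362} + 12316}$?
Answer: $- \frac{67846106707053299}{5170749666534} \approx -13121.0$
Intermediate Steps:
$R = - \frac{152383572}{127616113}$ ($R = - \frac{14706}{\left(-2279\right) \frac{1}{10362} + 12316} = - \frac{14706}{- \frac{2279}{10362} + 12316} = - \frac{14706}{\frac{127616113}{10362}} = \left(-14706\right) \frac{10362}{127616113} = - \frac{152383572}{127616113} \approx -1.1941$)
$-13121 + \frac{5489 + R}{-23994 - 16524} = -13121 + \frac{5489 - \frac{152383572}{127616113}}{-23994 - 16524} = -13121 + \frac{700332460685}{127616113 \left(-40518\right)} = -13121 + \frac{700332460685}{127616113} \left(- \frac{1}{40518}\right) = -13121 - \frac{700332460685}{5170749666534} = - \frac{67846106707053299}{5170749666534}$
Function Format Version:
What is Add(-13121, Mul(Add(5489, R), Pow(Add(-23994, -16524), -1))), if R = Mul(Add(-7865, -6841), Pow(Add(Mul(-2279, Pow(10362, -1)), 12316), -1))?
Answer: Rational(-67846106707053299, 5170749666534) ≈ -13121.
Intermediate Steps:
R = Rational(-152383572, 127616113) (R = Mul(-14706, Pow(Add(Mul(-2279, Rational(1, 10362)), 12316), -1)) = Mul(-14706, Pow(Add(Rational(-2279, 10362), 12316), -1)) = Mul(-14706, Pow(Rational(127616113, 10362), -1)) = Mul(-14706, Rational(10362, 127616113)) = Rational(-152383572, 127616113) ≈ -1.1941)
Add(-13121, Mul(Add(5489, R), Pow(Add(-23994, -16524), -1))) = Add(-13121, Mul(Add(5489, Rational(-152383572, 127616113)), Pow(Add(-23994, -16524), -1))) = Add(-13121, Mul(Rational(700332460685, 127616113), Pow(-40518, -1))) = Add(-13121, Mul(Rational(700332460685, 127616113), Rational(-1, 40518))) = Add(-13121, Rational(-700332460685, 5170749666534)) = Rational(-67846106707053299, 5170749666534)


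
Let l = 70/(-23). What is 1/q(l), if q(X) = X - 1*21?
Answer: -23/553 ≈ -0.041591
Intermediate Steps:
l = -70/23 (l = 70*(-1/23) = -70/23 ≈ -3.0435)
q(X) = -21 + X (q(X) = X - 21 = -21 + X)
1/q(l) = 1/(-21 - 70/23) = 1/(-553/23) = -23/553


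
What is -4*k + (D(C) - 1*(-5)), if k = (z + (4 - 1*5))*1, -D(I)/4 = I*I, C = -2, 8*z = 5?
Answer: -19/2 ≈ -9.5000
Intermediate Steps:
z = 5/8 (z = (⅛)*5 = 5/8 ≈ 0.62500)
D(I) = -4*I² (D(I) = -4*I*I = -4*I²)
k = -3/8 (k = (5/8 + (4 - 1*5))*1 = (5/8 + (4 - 5))*1 = (5/8 - 1)*1 = -3/8*1 = -3/8 ≈ -0.37500)
-4*k + (D(C) - 1*(-5)) = -4*(-3/8) + (-4*(-2)² - 1*(-5)) = 3/2 + (-4*4 + 5) = 3/2 + (-16 + 5) = 3/2 - 11 = -19/2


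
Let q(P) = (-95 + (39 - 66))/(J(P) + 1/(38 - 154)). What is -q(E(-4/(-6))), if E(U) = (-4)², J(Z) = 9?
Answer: 14152/1043 ≈ 13.569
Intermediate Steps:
E(U) = 16
q(P) = -14152/1043 (q(P) = (-95 + (39 - 66))/(9 + 1/(38 - 154)) = (-95 - 27)/(9 + 1/(-116)) = -122/(9 - 1/116) = -122/1043/116 = -122*116/1043 = -14152/1043)
-q(E(-4/(-6))) = -1*(-14152/1043) = 14152/1043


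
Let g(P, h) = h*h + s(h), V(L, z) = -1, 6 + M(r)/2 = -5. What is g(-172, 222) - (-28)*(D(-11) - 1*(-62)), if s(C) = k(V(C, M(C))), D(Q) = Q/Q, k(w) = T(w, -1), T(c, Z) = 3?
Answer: 51051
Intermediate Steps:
M(r) = -22 (M(r) = -12 + 2*(-5) = -12 - 10 = -22)
k(w) = 3
D(Q) = 1
s(C) = 3
g(P, h) = 3 + h² (g(P, h) = h*h + 3 = h² + 3 = 3 + h²)
g(-172, 222) - (-28)*(D(-11) - 1*(-62)) = (3 + 222²) - (-28)*(1 - 1*(-62)) = (3 + 49284) - (-28)*(1 + 62) = 49287 - (-28)*63 = 49287 - 1*(-1764) = 49287 + 1764 = 51051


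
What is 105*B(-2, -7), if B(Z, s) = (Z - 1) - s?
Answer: 420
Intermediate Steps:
B(Z, s) = -1 + Z - s (B(Z, s) = (-1 + Z) - s = -1 + Z - s)
105*B(-2, -7) = 105*(-1 - 2 - 1*(-7)) = 105*(-1 - 2 + 7) = 105*4 = 420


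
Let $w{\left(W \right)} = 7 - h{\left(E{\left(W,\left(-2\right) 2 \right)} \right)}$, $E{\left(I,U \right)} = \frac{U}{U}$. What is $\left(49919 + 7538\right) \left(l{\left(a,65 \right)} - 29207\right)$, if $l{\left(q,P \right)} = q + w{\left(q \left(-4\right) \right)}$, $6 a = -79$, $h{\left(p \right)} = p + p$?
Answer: $- \frac{10071694987}{6} \approx -1.6786 \cdot 10^{9}$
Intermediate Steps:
$E{\left(I,U \right)} = 1$
$h{\left(p \right)} = 2 p$
$a = - \frac{79}{6}$ ($a = \frac{1}{6} \left(-79\right) = - \frac{79}{6} \approx -13.167$)
$w{\left(W \right)} = 5$ ($w{\left(W \right)} = 7 - 2 \cdot 1 = 7 - 2 = 5$)
$l{\left(q,P \right)} = 5 + q$ ($l{\left(q,P \right)} = q + 5 = 5 + q$)
$\left(49919 + 7538\right) \left(l{\left(a,65 \right)} - 29207\right) = \left(49919 + 7538\right) \left(\left(5 - \frac{79}{6}\right) - 29207\right) = 57457 \left(- \frac{49}{6} - 29207\right) = 57457 \left(- \frac{175291}{6}\right) = - \frac{10071694987}{6}$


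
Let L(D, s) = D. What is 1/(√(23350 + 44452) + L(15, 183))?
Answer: -15/67577 + √67802/67577 ≈ 0.0036312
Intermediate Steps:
1/(√(23350 + 44452) + L(15, 183)) = 1/(√(23350 + 44452) + 15) = 1/(√67802 + 15) = 1/(15 + √67802)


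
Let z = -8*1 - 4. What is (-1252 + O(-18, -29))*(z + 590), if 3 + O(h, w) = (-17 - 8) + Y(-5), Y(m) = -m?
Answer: -736950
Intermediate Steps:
z = -12 (z = -8 - 4 = -12)
O(h, w) = -23 (O(h, w) = -3 + ((-17 - 8) - 1*(-5)) = -3 + (-25 + 5) = -3 - 20 = -23)
(-1252 + O(-18, -29))*(z + 590) = (-1252 - 23)*(-12 + 590) = -1275*578 = -736950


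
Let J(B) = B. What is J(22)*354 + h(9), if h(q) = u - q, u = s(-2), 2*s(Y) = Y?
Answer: 7778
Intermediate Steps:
s(Y) = Y/2
u = -1 (u = (1/2)*(-2) = -1)
h(q) = -1 - q
J(22)*354 + h(9) = 22*354 + (-1 - 1*9) = 7788 + (-1 - 9) = 7788 - 10 = 7778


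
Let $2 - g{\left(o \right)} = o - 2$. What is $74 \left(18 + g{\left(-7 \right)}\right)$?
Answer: $2146$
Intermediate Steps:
$g{\left(o \right)} = 4 - o$ ($g{\left(o \right)} = 2 - \left(o - 2\right) = 2 - \left(-2 + o\right) = 4 - o$)
$74 \left(18 + g{\left(-7 \right)}\right) = 74 \left(18 + \left(4 - -7\right)\right) = 74 \left(18 + \left(4 + 7\right)\right) = 74 \left(18 + 11\right) = 74 \cdot 29 = 2146$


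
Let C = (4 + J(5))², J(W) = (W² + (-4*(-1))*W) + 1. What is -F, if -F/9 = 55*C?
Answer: 1237500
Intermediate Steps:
J(W) = 1 + W² + 4*W (J(W) = (W² + 4*W) + 1 = 1 + W² + 4*W)
C = 2500 (C = (4 + (1 + 5² + 4*5))² = (4 + (1 + 25 + 20))² = (4 + 46)² = 50² = 2500)
F = -1237500 (F = -495*2500 = -9*137500 = -1237500)
-F = -1*(-1237500) = 1237500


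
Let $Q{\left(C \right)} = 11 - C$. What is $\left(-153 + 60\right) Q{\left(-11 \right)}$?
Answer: $-2046$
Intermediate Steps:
$\left(-153 + 60\right) Q{\left(-11 \right)} = \left(-153 + 60\right) \left(11 - -11\right) = - 93 \left(11 + 11\right) = \left(-93\right) 22 = -2046$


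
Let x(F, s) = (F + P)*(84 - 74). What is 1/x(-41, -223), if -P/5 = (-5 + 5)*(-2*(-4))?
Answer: -1/410 ≈ -0.0024390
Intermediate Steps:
P = 0 (P = -5*(-5 + 5)*(-2*(-4)) = -0*8 = -5*0 = 0)
x(F, s) = 10*F (x(F, s) = (F + 0)*(84 - 74) = F*10 = 10*F)
1/x(-41, -223) = 1/(10*(-41)) = 1/(-410) = -1/410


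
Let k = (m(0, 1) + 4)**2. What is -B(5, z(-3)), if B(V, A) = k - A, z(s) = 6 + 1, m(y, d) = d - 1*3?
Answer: 3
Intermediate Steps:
m(y, d) = -3 + d (m(y, d) = d - 3 = -3 + d)
z(s) = 7
k = 4 (k = ((-3 + 1) + 4)**2 = (-2 + 4)**2 = 2**2 = 4)
B(V, A) = 4 - A
-B(5, z(-3)) = -(4 - 1*7) = -(4 - 7) = -1*(-3) = 3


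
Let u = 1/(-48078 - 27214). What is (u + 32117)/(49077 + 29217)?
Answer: 2418153163/5894911848 ≈ 0.41021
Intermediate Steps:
u = -1/75292 (u = 1/(-75292) = -1/75292 ≈ -1.3282e-5)
(u + 32117)/(49077 + 29217) = (-1/75292 + 32117)/(49077 + 29217) = (2418153163/75292)/78294 = (2418153163/75292)*(1/78294) = 2418153163/5894911848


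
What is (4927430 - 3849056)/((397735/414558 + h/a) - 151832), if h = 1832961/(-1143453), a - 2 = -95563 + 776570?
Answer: -38679724223281076257476/5445961028623926621595 ≈ -7.1025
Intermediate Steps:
a = 681009 (a = 2 + (-95563 + 776570) = 2 + 681007 = 681009)
h = -610987/381151 (h = 1832961*(-1/1143453) = -610987/381151 ≈ -1.6030)
(4927430 - 3849056)/((397735/414558 + h/a) - 151832) = (4927430 - 3849056)/((397735/414558 - 610987/381151/681009) - 151832) = 1078374/((397735*(1/414558) - 610987/381151*1/681009) - 151832) = 1078374/((397735/414558 - 610987/259567261359) - 151832) = 1078374/(34412910469024373/35868561578154774 - 151832) = 1078374/(-5445961028623926621595/35868561578154774) = 1078374*(-35868561578154774/5445961028623926621595) = -38679724223281076257476/5445961028623926621595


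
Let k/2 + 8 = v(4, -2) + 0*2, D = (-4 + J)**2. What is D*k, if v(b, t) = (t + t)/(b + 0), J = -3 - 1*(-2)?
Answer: -450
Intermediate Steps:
J = -1 (J = -3 + 2 = -1)
v(b, t) = 2*t/b (v(b, t) = (2*t)/b = 2*t/b)
D = 25 (D = (-4 - 1)**2 = (-5)**2 = 25)
k = -18 (k = -16 + 2*(2*(-2)/4 + 0*2) = -16 + 2*(2*(-2)*(1/4) + 0) = -16 + 2*(-1 + 0) = -16 + 2*(-1) = -16 - 2 = -18)
D*k = 25*(-18) = -450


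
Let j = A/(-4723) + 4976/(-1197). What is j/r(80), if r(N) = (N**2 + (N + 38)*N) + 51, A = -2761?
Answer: -20196731/89838672021 ≈ -0.00022481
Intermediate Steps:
r(N) = 51 + N**2 + N*(38 + N) (r(N) = (N**2 + (38 + N)*N) + 51 = (N**2 + N*(38 + N)) + 51 = 51 + N**2 + N*(38 + N))
j = -20196731/5653431 (j = -2761/(-4723) + 4976/(-1197) = -2761*(-1/4723) + 4976*(-1/1197) = 2761/4723 - 4976/1197 = -20196731/5653431 ≈ -3.5725)
j/r(80) = -20196731/(5653431*(51 + 2*80**2 + 38*80)) = -20196731/(5653431*(51 + 2*6400 + 3040)) = -20196731/(5653431*(51 + 12800 + 3040)) = -20196731/5653431/15891 = -20196731/5653431*1/15891 = -20196731/89838672021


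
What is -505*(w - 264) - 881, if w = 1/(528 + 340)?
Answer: 114956547/868 ≈ 1.3244e+5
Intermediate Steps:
w = 1/868 ≈ 0.0011521
-505*(w - 264) - 881 = -505*(1/868 - 264) - 881 = -505*(-229151/868) - 881 = 115721255/868 - 881 = 114956547/868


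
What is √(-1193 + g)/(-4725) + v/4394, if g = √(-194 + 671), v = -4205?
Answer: -4205/4394 - I*√(1193 - 3*√53)/4725 ≈ -0.95699 - 0.0072428*I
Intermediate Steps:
g = 3*√53 (g = √477 = 3*√53 ≈ 21.840)
√(-1193 + g)/(-4725) + v/4394 = √(-1193 + 3*√53)/(-4725) - 4205/4394 = √(-1193 + 3*√53)*(-1/4725) - 4205*1/4394 = -√(-1193 + 3*√53)/4725 - 4205/4394 = -4205/4394 - √(-1193 + 3*√53)/4725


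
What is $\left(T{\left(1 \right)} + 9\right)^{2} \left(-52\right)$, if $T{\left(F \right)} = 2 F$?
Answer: $-6292$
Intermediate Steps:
$\left(T{\left(1 \right)} + 9\right)^{2} \left(-52\right) = \left(2 \cdot 1 + 9\right)^{2} \left(-52\right) = \left(2 + 9\right)^{2} \left(-52\right) = 11^{2} \left(-52\right) = 121 \left(-52\right) = -6292$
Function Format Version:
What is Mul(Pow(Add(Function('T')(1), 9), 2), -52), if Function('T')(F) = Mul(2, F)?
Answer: -6292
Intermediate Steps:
Mul(Pow(Add(Function('T')(1), 9), 2), -52) = Mul(Pow(Add(Mul(2, 1), 9), 2), -52) = Mul(Pow(Add(2, 9), 2), -52) = Mul(Pow(11, 2), -52) = Mul(121, -52) = -6292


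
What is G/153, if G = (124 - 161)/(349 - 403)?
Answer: 37/8262 ≈ 0.0044783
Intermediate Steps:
G = 37/54 (G = -37/(-54) = -37*(-1/54) = 37/54 ≈ 0.68519)
G/153 = (37/54)/153 = (37/54)*(1/153) = 37/8262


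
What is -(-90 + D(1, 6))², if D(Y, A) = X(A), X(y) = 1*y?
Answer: -7056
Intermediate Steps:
X(y) = y
D(Y, A) = A
-(-90 + D(1, 6))² = -(-90 + 6)² = -1*(-84)² = -1*7056 = -7056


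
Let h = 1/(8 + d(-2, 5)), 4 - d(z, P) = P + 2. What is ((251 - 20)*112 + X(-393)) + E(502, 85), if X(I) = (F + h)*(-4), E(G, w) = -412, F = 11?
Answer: 127076/5 ≈ 25415.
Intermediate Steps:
d(z, P) = 2 - P (d(z, P) = 4 - (P + 2) = 4 - (2 + P) = 4 + (-2 - P) = 2 - P)
h = 1/5 (h = 1/(8 + (2 - 1*5)) = 1/(8 + (2 - 5)) = 1/(8 - 3) = 1/5 ≈ 0.20000)
X(I) = -224/5 (X(I) = (11 + 1/5)*(-4) = (56/5)*(-4) = -224/5)
((251 - 20)*112 + X(-393)) + E(502, 85) = ((251 - 20)*112 - 224/5) - 412 = (231*112 - 224/5) - 412 = (25872 - 224/5) - 412 = 129136/5 - 412 = 127076/5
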